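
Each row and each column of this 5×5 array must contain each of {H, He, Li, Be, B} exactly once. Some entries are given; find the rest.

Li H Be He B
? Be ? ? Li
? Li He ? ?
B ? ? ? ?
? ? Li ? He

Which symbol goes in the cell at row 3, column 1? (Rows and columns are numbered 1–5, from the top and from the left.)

Be

(r4,c2) = He
(r4,c3) = H
(r4,c5) = Be
(r5,c2) = B
(r2,c3) = B
(r2,c4) = H
(r3,c5) = H
(r4,c4) = Li
(r5,c4) = Be
(r2,c1) = He
(r3,c1) = Be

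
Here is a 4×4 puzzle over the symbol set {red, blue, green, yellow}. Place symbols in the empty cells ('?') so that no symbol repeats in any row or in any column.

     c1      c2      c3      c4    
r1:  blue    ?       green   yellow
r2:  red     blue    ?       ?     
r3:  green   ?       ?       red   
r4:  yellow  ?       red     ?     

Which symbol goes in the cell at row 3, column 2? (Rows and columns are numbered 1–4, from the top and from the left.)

At row 1, column 2: row 1 has {blue,green,yellow}; column 2 has {blue}; that leaves red.
At row 2, column 3: row 2 has {red,blue}; column 3 has {red,green}; that leaves yellow.
At row 2, column 4: row 2 has {red,blue,yellow}; column 4 has {red,yellow}; that leaves green.
At row 3, column 2: row 3 has {red,green}; column 2 has {red,blue}; that leaves yellow.

yellow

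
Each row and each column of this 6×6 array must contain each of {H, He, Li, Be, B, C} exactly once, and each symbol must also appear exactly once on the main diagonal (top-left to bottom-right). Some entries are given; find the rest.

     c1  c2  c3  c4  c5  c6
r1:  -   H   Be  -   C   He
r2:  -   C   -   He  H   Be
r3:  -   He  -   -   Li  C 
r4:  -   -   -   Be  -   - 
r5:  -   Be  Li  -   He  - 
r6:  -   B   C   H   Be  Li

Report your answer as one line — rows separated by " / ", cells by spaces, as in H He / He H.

B H Be Li C He / Li C B He H Be / Be He H B Li C / C Li He Be B H / H Be Li C He B / He B C H Be Li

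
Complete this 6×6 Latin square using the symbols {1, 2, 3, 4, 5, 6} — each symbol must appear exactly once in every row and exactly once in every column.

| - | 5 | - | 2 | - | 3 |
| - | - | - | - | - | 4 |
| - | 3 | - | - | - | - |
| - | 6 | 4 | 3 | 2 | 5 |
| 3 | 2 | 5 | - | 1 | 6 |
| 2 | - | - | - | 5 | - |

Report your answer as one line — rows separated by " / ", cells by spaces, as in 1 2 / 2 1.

4 5 1 2 6 3 / 6 1 2 5 3 4 / 5 3 6 1 4 2 / 1 6 4 3 2 5 / 3 2 5 4 1 6 / 2 4 3 6 5 1

(r2,c2): row 2 has {4}; column 2 has {2,3,5,6}, so it must be 1.
(r4,c1): row 4 has {2,3,4,5,6}; column 1 has {2,3}, so it must be 1.
(r5,c4): row 5 has {1,2,3,5,6}; column 4 has {2,3}, so it must be 4.
(r6,c2): row 6 has {2,5}; column 2 has {1,2,3,5,6}, so it must be 4.
(r6,c6): row 6 has {2,4,5}; column 6 has {3,4,5,6}, so it must be 1.
(r3,c6): row 3 has {3}; column 6 has {1,3,4,5,6}, so it must be 2.
(r6,c4): row 6 has {1,2,4,5}; column 4 has {2,3,4}, so it must be 6.
(r2,c4): row 2 has {1,4}; column 4 has {2,3,4,6}, so it must be 5.
(r3,c4): row 3 has {2,3}; column 4 has {2,3,4,5,6}, so it must be 1.
(r6,c3): row 6 has {1,2,4,5,6}; column 3 has {4,5}, so it must be 3.
(r2,c1): row 2 has {1,4,5}; column 1 has {1,2,3}, so it must be 6.
(r2,c3): row 2 has {1,4,5,6}; column 3 has {3,4,5}, so it must be 2.
(r2,c5): row 2 has {1,2,4,5,6}; column 5 has {1,2,5}, so it must be 3.
(r3,c3): row 3 has {1,2,3}; column 3 has {2,3,4,5}, so it must be 6.
(r3,c5): row 3 has {1,2,3,6}; column 5 has {1,2,3,5}, so it must be 4.
(r1,c1): row 1 has {2,3,5}; column 1 has {1,2,3,6}, so it must be 4.
(r1,c3): row 1 has {2,3,4,5}; column 3 has {2,3,4,5,6}, so it must be 1.
(r1,c5): row 1 has {1,2,3,4,5}; column 5 has {1,2,3,4,5}, so it must be 6.
(r3,c1): row 3 has {1,2,3,4,6}; column 1 has {1,2,3,4,6}, so it must be 5.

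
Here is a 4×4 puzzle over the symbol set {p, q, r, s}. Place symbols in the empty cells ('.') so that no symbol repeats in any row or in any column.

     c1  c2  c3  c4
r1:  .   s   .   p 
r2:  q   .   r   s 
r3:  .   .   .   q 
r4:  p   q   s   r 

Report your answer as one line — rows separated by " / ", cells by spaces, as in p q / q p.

(r1,c1): row 1 has {p,s}; column 1 has {p,q}, so it must be r.
(r1,c3): row 1 has {p,r,s}; column 3 has {r,s}, so it must be q.
(r2,c2): row 2 has {q,r,s}; column 2 has {q,s}, so it must be p.
(r3,c1): row 3 has {q}; column 1 has {p,q,r}, so it must be s.
(r3,c2): row 3 has {q,s}; column 2 has {p,q,s}, so it must be r.
(r3,c3): row 3 has {q,r,s}; column 3 has {q,r,s}, so it must be p.

r s q p / q p r s / s r p q / p q s r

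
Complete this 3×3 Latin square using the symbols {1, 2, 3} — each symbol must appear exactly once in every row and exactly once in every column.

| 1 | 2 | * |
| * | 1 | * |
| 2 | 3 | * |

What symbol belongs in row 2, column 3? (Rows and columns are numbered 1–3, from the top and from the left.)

(r1,c3) = 3
(r2,c1) = 3
(r2,c3) = 2

2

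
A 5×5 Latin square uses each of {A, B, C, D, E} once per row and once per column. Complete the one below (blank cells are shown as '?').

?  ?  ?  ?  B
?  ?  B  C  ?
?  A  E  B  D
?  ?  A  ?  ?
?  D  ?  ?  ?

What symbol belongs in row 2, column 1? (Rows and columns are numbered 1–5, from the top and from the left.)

At row 2, column 2: row 2 has {B,C}; column 2 has {A,D}; that leaves E.
At row 2, column 5: row 2 has {B,C,E}; column 5 has {B,D}; that leaves A.
At row 3, column 1: row 3 has {A,B,D,E}; column 1 is empty so far; that leaves C.
At row 5, column 3: row 5 has {D}; column 3 has {A,B,E}; that leaves C.
At row 5, column 5: row 5 has {C,D}; column 5 has {A,B,D}; that leaves E.
At row 1, column 2: row 1 has {B}; column 2 has {A,D,E}; that leaves C.
At row 1, column 3: row 1 has {B,C}; column 3 has {A,B,C,E}; that leaves D.
At row 2, column 1: row 2 has {A,B,C,E}; column 1 has {C}; that leaves D.

D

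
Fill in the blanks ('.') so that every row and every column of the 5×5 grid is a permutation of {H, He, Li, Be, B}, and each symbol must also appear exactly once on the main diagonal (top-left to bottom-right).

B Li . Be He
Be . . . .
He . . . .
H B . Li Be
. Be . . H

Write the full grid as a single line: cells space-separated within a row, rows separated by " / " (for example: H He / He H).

B Li H Be He / Be He Li H B / He H Be B Li / H B He Li Be / Li Be B He H

At row 1, column 3: row 1 has {He,Li,Be,B}; column 3 is empty so far; that leaves H.
At row 2, column 2: row 2 has {Be}; column 2 has {Li,Be,B}; the diagonal has {H,Li,B}; that leaves He.
At row 3, column 2: row 3 has {He}; column 2 has {He,Li,Be,B}; that leaves H.
At row 3, column 3: row 3 has {H,He}; column 3 has {H}; the diagonal has {H,He,Li,B}; that leaves Be.
At row 3, column 4: row 3 has {H,He,Be}; column 4 has {Li,Be}; that leaves B.
At row 3, column 5: row 3 has {H,He,Be,B}; column 5 has {H,He,Be}; that leaves Li.
At row 4, column 3: row 4 has {H,Li,Be,B}; column 3 has {H,Be}; that leaves He.
At row 5, column 1: row 5 has {H,Be}; column 1 has {H,He,Be,B}; that leaves Li.
At row 5, column 3: row 5 has {H,Li,Be}; column 3 has {H,He,Be}; that leaves B.
At row 5, column 4: row 5 has {H,Li,Be,B}; column 4 has {Li,Be,B}; that leaves He.
At row 2, column 3: row 2 has {He,Be}; column 3 has {H,He,Be,B}; that leaves Li.
At row 2, column 4: row 2 has {He,Li,Be}; column 4 has {He,Li,Be,B}; that leaves H.
At row 2, column 5: row 2 has {H,He,Li,Be}; column 5 has {H,He,Li,Be}; that leaves B.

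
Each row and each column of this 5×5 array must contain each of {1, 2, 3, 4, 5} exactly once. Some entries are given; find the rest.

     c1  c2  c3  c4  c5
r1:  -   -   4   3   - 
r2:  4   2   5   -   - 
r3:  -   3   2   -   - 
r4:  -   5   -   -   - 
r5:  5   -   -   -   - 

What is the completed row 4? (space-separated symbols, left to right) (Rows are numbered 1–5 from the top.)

(r1,c2): row 1 has {3,4}; column 2 has {2,3,5}, so it must be 1.
(r2,c4): row 2 has {2,4,5}; column 4 has {3}, so it must be 1.
(r2,c5): row 2 has {1,2,4,5}; column 5 is empty so far, so it must be 3.
(r3,c1): row 3 has {2,3}; column 1 has {4,5}, so it must be 1.
(r5,c2): row 5 has {5}; column 2 has {1,2,3,5}, so it must be 4.
(r5,c4): row 5 has {4,5}; column 4 has {1,3}, so it must be 2.
(r5,c5): row 5 has {2,4,5}; column 5 has {3}, so it must be 1.
(r1,c1): row 1 has {1,3,4}; column 1 has {1,4,5}, so it must be 2.
(r1,c5): row 1 has {1,2,3,4}; column 5 has {1,3}, so it must be 5.
(r3,c5): row 3 has {1,2,3}; column 5 has {1,3,5}, so it must be 4.
(r4,c1): row 4 has {5}; column 1 has {1,2,4,5}, so it must be 3.
(r4,c3): row 4 has {3,5}; column 3 has {2,4,5}, so it must be 1.
(r4,c4): row 4 has {1,3,5}; column 4 has {1,2,3}, so it must be 4.
(r4,c5): row 4 has {1,3,4,5}; column 5 has {1,3,4,5}, so it must be 2.

3 5 1 4 2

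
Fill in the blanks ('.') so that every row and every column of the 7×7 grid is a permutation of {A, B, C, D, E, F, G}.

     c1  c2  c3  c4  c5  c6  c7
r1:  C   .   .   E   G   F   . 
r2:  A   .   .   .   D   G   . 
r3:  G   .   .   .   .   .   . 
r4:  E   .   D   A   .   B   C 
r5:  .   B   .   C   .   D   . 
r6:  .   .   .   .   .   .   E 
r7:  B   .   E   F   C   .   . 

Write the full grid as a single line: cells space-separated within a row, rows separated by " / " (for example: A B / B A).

Cell (r2,c4): row 2 has {A,D,G}; column 4 has {A,C,E,F} → B.
Cell (r2,c7): row 2 has {A,B,D,G}; column 7 has {C,E} → F.
Cell (r3,c4): row 3 has {G}; column 4 has {A,B,C,E,F} → D.
Cell (r4,c5): row 4 has {A,B,C,D,E}; column 5 has {C,D,G} → F.
Cell (r5,c1): row 5 has {B,C,D}; column 1 has {A,B,C,E,G} → F.
Cell (r6,c1): row 6 has {E}; column 1 has {A,B,C,E,F,G} → D.
Cell (r6,c4): row 6 has {D,E}; column 4 has {A,B,C,D,E,F} → G.
Cell (r7,c6): row 7 has {B,C,E,F}; column 6 has {B,D,F,G} → A.
Cell (r2,c3): row 2 has {A,B,D,F,G}; column 3 has {D,E} → C.
Cell (r4,c2): row 4 has {A,B,C,D,E,F}; column 2 has {B} → G.
Cell (r6,c6): row 6 has {D,E,G}; column 6 has {A,B,D,F,G} → C.
Cell (r7,c2): row 7 has {A,B,C,E,F}; column 2 has {B,G} → D.
Cell (r7,c7): row 7 has {A,B,C,D,E,F}; column 7 has {C,E,F} → G.
Cell (r1,c2): row 1 has {C,E,F,G}; column 2 has {B,D,G} → A.
Cell (r1,c3): row 1 has {A,C,E,F,G}; column 3 has {C,D,E} → B.
Cell (r1,c7): row 1 has {A,B,C,E,F,G}; column 7 has {C,E,F,G} → D.
Cell (r2,c2): row 2 has {A,B,C,D,F,G}; column 2 has {A,B,D,G} → E.
Cell (r3,c6): row 3 has {D,G}; column 6 has {A,B,C,D,F,G} → E.
Cell (r5,c7): row 5 has {B,C,D,F}; column 7 has {C,D,E,F,G} → A.
Cell (r6,c2): row 6 has {C,D,E,G}; column 2 has {A,B,D,E,G} → F.
Cell (r6,c3): row 6 has {C,D,E,F,G}; column 3 has {B,C,D,E} → A.
Cell (r6,c5): row 6 has {A,C,D,E,F,G}; column 5 has {C,D,F,G} → B.
Cell (r3,c2): row 3 has {D,E,G}; column 2 has {A,B,D,E,F,G} → C.
Cell (r3,c3): row 3 has {C,D,E,G}; column 3 has {A,B,C,D,E} → F.
Cell (r3,c5): row 3 has {C,D,E,F,G}; column 5 has {B,C,D,F,G} → A.
Cell (r3,c7): row 3 has {A,C,D,E,F,G}; column 7 has {A,C,D,E,F,G} → B.
Cell (r5,c3): row 5 has {A,B,C,D,F}; column 3 has {A,B,C,D,E,F} → G.
Cell (r5,c5): row 5 has {A,B,C,D,F,G}; column 5 has {A,B,C,D,F,G} → E.

C A B E G F D / A E C B D G F / G C F D A E B / E G D A F B C / F B G C E D A / D F A G B C E / B D E F C A G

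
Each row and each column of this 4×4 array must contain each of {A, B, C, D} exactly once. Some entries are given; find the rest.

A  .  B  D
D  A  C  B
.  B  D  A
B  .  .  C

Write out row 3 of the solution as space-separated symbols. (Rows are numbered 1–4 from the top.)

At row 1, column 2: row 1 has {A,B,D}; column 2 has {A,B}; that leaves C.
At row 3, column 1: row 3 has {A,B,D}; column 1 has {A,B,D}; that leaves C.

C B D A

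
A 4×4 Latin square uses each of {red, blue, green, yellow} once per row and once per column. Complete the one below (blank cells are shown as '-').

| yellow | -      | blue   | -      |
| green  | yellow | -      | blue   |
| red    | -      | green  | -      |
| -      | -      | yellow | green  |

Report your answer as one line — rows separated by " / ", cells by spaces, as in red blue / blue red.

yellow green blue red / green yellow red blue / red blue green yellow / blue red yellow green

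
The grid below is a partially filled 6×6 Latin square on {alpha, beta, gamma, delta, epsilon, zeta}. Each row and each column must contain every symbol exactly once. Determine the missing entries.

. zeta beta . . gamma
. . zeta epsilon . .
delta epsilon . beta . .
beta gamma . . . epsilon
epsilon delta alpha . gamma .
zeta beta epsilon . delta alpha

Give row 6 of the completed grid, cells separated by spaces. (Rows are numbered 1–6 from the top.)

zeta beta epsilon gamma delta alpha

(r1,c1) = alpha
(r1,c4) = delta
(r1,c5) = epsilon
(r2,c1) = gamma
(r2,c2) = alpha
(r2,c5) = beta
(r2,c6) = delta
(r3,c3) = gamma
(r3,c6) = zeta
(r4,c3) = delta
(r5,c4) = zeta
(r5,c6) = beta
(r6,c4) = gamma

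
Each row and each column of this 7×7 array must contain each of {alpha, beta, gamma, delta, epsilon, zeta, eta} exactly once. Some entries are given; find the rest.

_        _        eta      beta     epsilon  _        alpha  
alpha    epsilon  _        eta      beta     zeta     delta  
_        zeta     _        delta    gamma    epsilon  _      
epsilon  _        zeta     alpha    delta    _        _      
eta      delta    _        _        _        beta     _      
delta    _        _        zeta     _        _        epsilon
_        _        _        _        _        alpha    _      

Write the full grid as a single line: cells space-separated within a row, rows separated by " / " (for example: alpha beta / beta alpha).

zeta gamma eta beta epsilon delta alpha / alpha epsilon gamma eta beta zeta delta / beta zeta alpha delta gamma epsilon eta / epsilon beta zeta alpha delta eta gamma / eta delta epsilon gamma alpha beta zeta / delta alpha beta zeta eta gamma epsilon / gamma eta delta epsilon zeta alpha beta

(r1,c2) = gamma
(r1,c6) = delta
(r2,c3) = gamma
(r3,c1) = beta
(r3,c3) = alpha
(r3,c7) = eta
(r5,c3) = epsilon
(r5,c4) = gamma
(r5,c7) = zeta
(r6,c3) = beta
(r7,c3) = delta
(r7,c4) = epsilon
(r1,c1) = zeta
(r5,c5) = alpha
(r6,c5) = eta
(r6,c6) = gamma
(r7,c1) = gamma
(r7,c5) = zeta
(r7,c7) = beta
(r4,c6) = eta
(r4,c7) = gamma
(r6,c2) = alpha
(r7,c2) = eta
(r4,c2) = beta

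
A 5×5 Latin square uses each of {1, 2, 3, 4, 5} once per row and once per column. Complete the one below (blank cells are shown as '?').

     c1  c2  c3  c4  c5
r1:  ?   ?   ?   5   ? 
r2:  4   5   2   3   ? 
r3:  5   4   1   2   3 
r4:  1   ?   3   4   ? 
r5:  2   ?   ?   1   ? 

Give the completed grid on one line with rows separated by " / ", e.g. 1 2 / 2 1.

3 1 4 5 2 / 4 5 2 3 1 / 5 4 1 2 3 / 1 2 3 4 5 / 2 3 5 1 4

(r1,c1) = 3
(r1,c3) = 4
(r2,c5) = 1
(r4,c2) = 2
(r4,c5) = 5
(r5,c2) = 3
(r5,c3) = 5
(r5,c5) = 4
(r1,c2) = 1
(r1,c5) = 2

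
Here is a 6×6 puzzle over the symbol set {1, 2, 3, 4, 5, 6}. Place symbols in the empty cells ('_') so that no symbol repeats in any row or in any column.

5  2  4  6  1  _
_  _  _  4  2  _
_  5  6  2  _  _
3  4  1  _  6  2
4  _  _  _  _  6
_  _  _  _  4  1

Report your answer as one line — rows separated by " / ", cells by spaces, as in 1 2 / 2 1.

5 2 4 6 1 3 / 6 1 3 4 2 5 / 1 5 6 2 3 4 / 3 4 1 5 6 2 / 4 3 2 1 5 6 / 2 6 5 3 4 1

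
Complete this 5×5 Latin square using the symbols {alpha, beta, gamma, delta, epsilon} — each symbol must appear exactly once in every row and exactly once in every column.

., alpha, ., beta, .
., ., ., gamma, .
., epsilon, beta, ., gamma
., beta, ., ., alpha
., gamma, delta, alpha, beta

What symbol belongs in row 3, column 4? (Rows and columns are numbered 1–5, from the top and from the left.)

(r2,c2) = delta
(r2,c5) = epsilon
(r3,c4) = delta

delta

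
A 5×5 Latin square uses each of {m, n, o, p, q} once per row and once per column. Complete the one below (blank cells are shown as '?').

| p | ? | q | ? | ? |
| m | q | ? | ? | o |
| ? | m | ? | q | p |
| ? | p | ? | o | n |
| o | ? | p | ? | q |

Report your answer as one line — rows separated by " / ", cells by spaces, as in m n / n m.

p o q n m / m q n p o / n m o q p / q p m o n / o n p m q

(r1,c5) = m
(r2,c3) = n
(r2,c4) = p
(r3,c1) = n
(r3,c3) = o
(r4,c1) = q
(r4,c3) = m
(r5,c2) = n
(r5,c4) = m
(r1,c2) = o
(r1,c4) = n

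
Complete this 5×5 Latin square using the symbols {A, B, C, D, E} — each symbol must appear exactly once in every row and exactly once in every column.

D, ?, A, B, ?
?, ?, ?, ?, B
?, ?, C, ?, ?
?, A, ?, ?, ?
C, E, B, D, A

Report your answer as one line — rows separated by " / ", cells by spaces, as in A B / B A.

(r1,c2) = C
(r1,c5) = E
(r2,c2) = D
(r2,c3) = E
(r3,c2) = B
(r3,c5) = D
(r4,c3) = D
(r4,c5) = C
(r2,c1) = A
(r2,c4) = C
(r3,c1) = E
(r3,c4) = A
(r4,c1) = B
(r4,c4) = E

D C A B E / A D E C B / E B C A D / B A D E C / C E B D A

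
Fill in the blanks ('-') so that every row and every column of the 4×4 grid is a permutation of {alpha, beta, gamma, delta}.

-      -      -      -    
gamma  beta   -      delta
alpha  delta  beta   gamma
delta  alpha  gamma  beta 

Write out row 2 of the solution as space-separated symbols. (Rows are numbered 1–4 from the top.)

gamma beta alpha delta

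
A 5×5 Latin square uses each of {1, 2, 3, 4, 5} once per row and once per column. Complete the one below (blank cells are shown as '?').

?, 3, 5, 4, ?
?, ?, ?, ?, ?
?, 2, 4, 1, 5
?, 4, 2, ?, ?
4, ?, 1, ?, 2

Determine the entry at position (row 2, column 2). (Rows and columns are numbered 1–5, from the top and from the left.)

1

At row 1, column 5: row 1 has {3,4,5}; column 5 has {2,5}; that leaves 1.
At row 2, column 3: row 2 is empty so far; column 3 has {1,2,4,5}; that leaves 3.
At row 2, column 5: row 2 has {3}; column 5 has {1,2,5}; that leaves 4.
At row 3, column 1: row 3 has {1,2,4,5}; column 1 has {4}; that leaves 3.
At row 4, column 5: row 4 has {2,4}; column 5 has {1,2,4,5}; that leaves 3.
At row 5, column 2: row 5 has {1,2,4}; column 2 has {2,3,4}; that leaves 5.
At row 5, column 4: row 5 has {1,2,4,5}; column 4 has {1,4}; that leaves 3.
At row 1, column 1: row 1 has {1,3,4,5}; column 1 has {3,4}; that leaves 2.
At row 2, column 2: row 2 has {3,4}; column 2 has {2,3,4,5}; that leaves 1.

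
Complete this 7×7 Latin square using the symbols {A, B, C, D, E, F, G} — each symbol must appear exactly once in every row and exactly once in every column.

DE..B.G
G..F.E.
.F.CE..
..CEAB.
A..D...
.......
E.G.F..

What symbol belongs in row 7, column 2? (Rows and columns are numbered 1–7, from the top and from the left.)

A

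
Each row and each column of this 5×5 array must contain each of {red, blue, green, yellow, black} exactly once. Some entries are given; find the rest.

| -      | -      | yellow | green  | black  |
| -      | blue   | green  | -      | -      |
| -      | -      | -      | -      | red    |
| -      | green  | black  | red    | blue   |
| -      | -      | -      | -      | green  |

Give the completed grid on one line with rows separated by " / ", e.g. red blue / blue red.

(r1,c2) = red
(r2,c5) = yellow
(r3,c3) = blue
(r4,c1) = yellow
(r5,c3) = red
(r1,c1) = blue
(r2,c4) = black
(r3,c4) = yellow
(r5,c1) = black
(r5,c2) = yellow
(r5,c4) = blue
(r2,c1) = red
(r3,c1) = green
(r3,c2) = black

blue red yellow green black / red blue green black yellow / green black blue yellow red / yellow green black red blue / black yellow red blue green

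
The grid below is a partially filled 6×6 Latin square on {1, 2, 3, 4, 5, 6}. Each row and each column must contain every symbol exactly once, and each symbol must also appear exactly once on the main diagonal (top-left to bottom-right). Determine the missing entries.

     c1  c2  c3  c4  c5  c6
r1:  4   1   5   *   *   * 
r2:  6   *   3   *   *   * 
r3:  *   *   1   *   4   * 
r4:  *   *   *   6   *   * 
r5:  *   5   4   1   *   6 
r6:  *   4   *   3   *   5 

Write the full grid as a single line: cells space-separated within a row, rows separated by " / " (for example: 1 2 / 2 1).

(r1,c4) = 2
(r1,c6) = 3
(r2,c2) = 2
(r3,c4) = 5
(r3,c6) = 2
(r4,c2) = 3
(r4,c3) = 2
(r5,c5) = 3
(r6,c3) = 6
(r1,c5) = 6
(r2,c4) = 4
(r2,c6) = 1
(r3,c1) = 3
(r3,c2) = 6
(r4,c6) = 4
(r5,c1) = 2
(r6,c1) = 1
(r6,c5) = 2
(r2,c5) = 5
(r4,c1) = 5
(r4,c5) = 1

4 1 5 2 6 3 / 6 2 3 4 5 1 / 3 6 1 5 4 2 / 5 3 2 6 1 4 / 2 5 4 1 3 6 / 1 4 6 3 2 5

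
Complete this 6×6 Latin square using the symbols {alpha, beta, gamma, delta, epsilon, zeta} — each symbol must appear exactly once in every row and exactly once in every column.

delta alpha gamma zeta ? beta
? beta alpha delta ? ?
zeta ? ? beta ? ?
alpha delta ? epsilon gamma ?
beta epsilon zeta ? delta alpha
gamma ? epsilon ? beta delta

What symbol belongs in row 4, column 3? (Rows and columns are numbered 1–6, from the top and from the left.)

row 1 has {alpha,beta,gamma,delta,zeta}; column 5 has {beta,gamma,delta} — only epsilon is left for (r1,c5).
row 2 has {alpha,beta,delta}; column 1 has {alpha,beta,gamma,delta,zeta} — only epsilon is left for (r2,c1).
row 2 has {alpha,beta,delta,epsilon}; column 5 has {beta,gamma,delta,epsilon} — only zeta is left for (r2,c5).
row 2 has {alpha,beta,delta,epsilon,zeta}; column 6 has {alpha,beta,delta} — only gamma is left for (r2,c6).
row 3 has {beta,zeta}; column 2 has {alpha,beta,delta,epsilon} — only gamma is left for (r3,c2).
row 3 has {beta,gamma,zeta}; column 3 has {alpha,gamma,epsilon,zeta} — only delta is left for (r3,c3).
row 3 has {beta,gamma,delta,zeta}; column 5 has {beta,gamma,delta,epsilon,zeta} — only alpha is left for (r3,c5).
row 3 has {alpha,beta,gamma,delta,zeta}; column 6 has {alpha,beta,gamma,delta} — only epsilon is left for (r3,c6).
row 4 has {alpha,gamma,delta,epsilon}; column 3 has {alpha,gamma,delta,epsilon,zeta} — only beta is left for (r4,c3).

beta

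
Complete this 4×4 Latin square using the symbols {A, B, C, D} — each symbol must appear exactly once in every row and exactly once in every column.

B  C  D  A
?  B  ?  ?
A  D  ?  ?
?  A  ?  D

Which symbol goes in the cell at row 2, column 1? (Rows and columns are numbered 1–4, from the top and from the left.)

D

(r2,c4) = C
(r3,c4) = B
(r4,c1) = C
(r4,c3) = B
(r2,c1) = D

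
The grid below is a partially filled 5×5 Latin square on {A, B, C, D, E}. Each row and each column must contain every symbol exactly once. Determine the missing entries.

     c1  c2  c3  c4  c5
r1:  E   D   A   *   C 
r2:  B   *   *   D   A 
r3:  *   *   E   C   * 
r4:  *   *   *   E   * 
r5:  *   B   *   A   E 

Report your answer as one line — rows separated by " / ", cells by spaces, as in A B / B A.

(r1,c4) = B
(r2,c3) = C
(r3,c2) = A
(r4,c2) = C
(r5,c3) = D
(r2,c2) = E
(r3,c1) = D
(r3,c5) = B
(r4,c1) = A
(r4,c3) = B
(r4,c5) = D
(r5,c1) = C

E D A B C / B E C D A / D A E C B / A C B E D / C B D A E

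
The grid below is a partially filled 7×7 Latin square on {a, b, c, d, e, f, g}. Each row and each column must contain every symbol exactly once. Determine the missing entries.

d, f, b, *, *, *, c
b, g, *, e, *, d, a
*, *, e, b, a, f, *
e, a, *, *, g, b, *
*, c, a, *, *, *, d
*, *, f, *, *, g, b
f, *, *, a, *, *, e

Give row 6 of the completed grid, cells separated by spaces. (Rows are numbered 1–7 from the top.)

a e f d c g b

(r1,c4) = g
(r1,c5) = e
(r1,c6) = a
(r2,c3) = c
(r2,c5) = f
(r3,c2) = d
(r3,c7) = g
(r4,c3) = d
(r4,c7) = f
(r5,c1) = g
(r5,c4) = f
(r5,c5) = b
(r5,c6) = e
(r6,c2) = e
(r7,c2) = b
(r7,c3) = g
(r7,c6) = c
(r3,c1) = c
(r4,c4) = c
(r6,c1) = a
(r6,c4) = d
(r6,c5) = c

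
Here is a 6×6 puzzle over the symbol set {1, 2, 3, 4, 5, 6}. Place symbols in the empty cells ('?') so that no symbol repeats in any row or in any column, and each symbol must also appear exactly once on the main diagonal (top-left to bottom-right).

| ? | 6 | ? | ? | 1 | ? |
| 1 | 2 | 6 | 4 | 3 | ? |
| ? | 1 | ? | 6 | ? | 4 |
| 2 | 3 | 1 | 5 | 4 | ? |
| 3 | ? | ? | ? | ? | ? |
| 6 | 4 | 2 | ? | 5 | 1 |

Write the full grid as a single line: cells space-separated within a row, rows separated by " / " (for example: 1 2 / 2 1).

(r1,c1) = 4
(r2,c6) = 5
(r3,c1) = 5
(r3,c3) = 3
(r3,c5) = 2
(r4,c6) = 6
(r5,c2) = 5
(r5,c3) = 4
(r5,c5) = 6
(r5,c6) = 2
(r6,c4) = 3
(r1,c3) = 5
(r1,c4) = 2
(r1,c6) = 3
(r5,c4) = 1

4 6 5 2 1 3 / 1 2 6 4 3 5 / 5 1 3 6 2 4 / 2 3 1 5 4 6 / 3 5 4 1 6 2 / 6 4 2 3 5 1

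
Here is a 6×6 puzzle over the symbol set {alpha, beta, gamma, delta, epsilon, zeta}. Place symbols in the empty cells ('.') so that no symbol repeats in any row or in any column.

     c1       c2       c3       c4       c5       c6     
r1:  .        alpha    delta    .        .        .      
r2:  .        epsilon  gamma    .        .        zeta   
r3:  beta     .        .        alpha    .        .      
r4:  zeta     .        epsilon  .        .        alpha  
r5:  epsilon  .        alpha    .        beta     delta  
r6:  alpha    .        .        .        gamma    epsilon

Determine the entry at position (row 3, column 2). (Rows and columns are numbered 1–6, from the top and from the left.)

row 1 has {alpha,delta}; column 1 has {alpha,beta,epsilon,zeta} — only gamma is left for (r1,c1).
row 1 has {alpha,gamma,delta}; column 6 has {alpha,delta,epsilon,zeta} — only beta is left for (r1,c6).
row 2 has {gamma,epsilon,zeta}; column 1 has {alpha,beta,gamma,epsilon,zeta} — only delta is left for (r2,c1).
row 2 has {gamma,delta,epsilon,zeta}; column 4 has {alpha} — only beta is left for (r2,c4).
row 2 has {beta,gamma,delta,epsilon,zeta}; column 5 has {beta,gamma} — only alpha is left for (r2,c5).
row 3 has {alpha,beta}; column 3 has {alpha,gamma,delta,epsilon} — only zeta is left for (r3,c3).
row 3 has {alpha,beta,zeta}; column 6 has {alpha,beta,delta,epsilon,zeta} — only gamma is left for (r3,c6).
row 4 has {alpha,epsilon,zeta}; column 5 has {alpha,beta,gamma} — only delta is left for (r4,c5).
row 6 has {alpha,gamma,epsilon}; column 3 has {alpha,gamma,delta,epsilon,zeta} — only beta is left for (r6,c3).
row 3 has {alpha,beta,gamma,zeta}; column 2 has {alpha,epsilon} — only delta is left for (r3,c2).

delta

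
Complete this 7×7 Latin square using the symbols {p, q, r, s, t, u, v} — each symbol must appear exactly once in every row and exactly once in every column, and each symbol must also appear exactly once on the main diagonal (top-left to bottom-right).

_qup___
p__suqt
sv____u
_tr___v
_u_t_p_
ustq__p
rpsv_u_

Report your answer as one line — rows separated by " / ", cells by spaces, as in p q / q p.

At row 2, column 2: row 2 has {p,q,s,t,u}; column 2 has {p,q,s,t,u,v}; the diagonal is empty so far; that leaves r.
At row 2, column 3: row 2 has {p,q,r,s,t,u}; column 3 has {r,s,t,u}; that leaves v.
At row 3, column 4: row 3 has {s,u,v}; column 4 has {p,q,s,t,v}; that leaves r.
At row 3, column 6: row 3 has {r,s,u,v}; column 6 has {p,q,u}; that leaves t.
At row 4, column 1: row 4 has {r,t,v}; column 1 has {p,r,s,u}; that leaves q.
At row 4, column 4: row 4 has {q,r,t,v}; column 4 has {p,q,r,s,t,v}; the diagonal has {r}; that leaves u.
At row 4, column 6: row 4 has {q,r,t,u,v}; column 6 has {p,q,t,u}; that leaves s.
At row 5, column 1: row 5 has {p,t,u}; column 1 has {p,q,r,s,u}; that leaves v.
At row 5, column 3: row 5 has {p,t,u,v}; column 3 has {r,s,t,u,v}; that leaves q.
At row 5, column 5: row 5 has {p,q,t,u,v}; column 5 has {u}; the diagonal has {r,u}; that leaves s.
At row 5, column 7: row 5 has {p,q,s,t,u,v}; column 7 has {p,t,u,v}; that leaves r.
At row 6, column 6: row 6 has {p,q,s,t,u}; column 6 has {p,q,s,t,u}; the diagonal has {r,s,u}; that leaves v.
At row 7, column 7: row 7 has {p,r,s,u,v}; column 7 has {p,r,t,u,v}; the diagonal has {r,s,u,v}; that leaves q.
At row 1, column 1: row 1 has {p,q,u}; column 1 has {p,q,r,s,u,v}; the diagonal has {q,r,s,u,v}; that leaves t.
At row 1, column 6: row 1 has {p,q,t,u}; column 6 has {p,q,s,t,u,v}; that leaves r.
At row 1, column 7: row 1 has {p,q,r,t,u}; column 7 has {p,q,r,t,u,v}; that leaves s.
At row 3, column 3: row 3 has {r,s,t,u,v}; column 3 has {q,r,s,t,u,v}; the diagonal has {q,r,s,t,u,v}; that leaves p.
At row 3, column 5: row 3 has {p,r,s,t,u,v}; column 5 has {s,u}; that leaves q.
At row 4, column 5: row 4 has {q,r,s,t,u,v}; column 5 has {q,s,u}; that leaves p.
At row 6, column 5: row 6 has {p,q,s,t,u,v}; column 5 has {p,q,s,u}; that leaves r.
At row 7, column 5: row 7 has {p,q,r,s,u,v}; column 5 has {p,q,r,s,u}; that leaves t.
At row 1, column 5: row 1 has {p,q,r,s,t,u}; column 5 has {p,q,r,s,t,u}; that leaves v.

t q u p v r s / p r v s u q t / s v p r q t u / q t r u p s v / v u q t s p r / u s t q r v p / r p s v t u q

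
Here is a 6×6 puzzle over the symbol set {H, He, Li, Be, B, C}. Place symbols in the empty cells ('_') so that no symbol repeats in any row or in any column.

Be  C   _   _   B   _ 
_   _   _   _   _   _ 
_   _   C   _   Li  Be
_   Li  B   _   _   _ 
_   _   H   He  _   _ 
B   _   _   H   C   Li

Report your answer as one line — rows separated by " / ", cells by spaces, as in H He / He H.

Be C He Li B H / H Be Li C He B / He H C B Li Be / C Li B Be H He / Li B H He Be C / B He Be H C Li

(r1,c4) = Li
(r3,c4) = B
(r5,c5) = Be
(r1,c3) = He
(r1,c6) = H
(r5,c2) = B
(r5,c6) = C
(r6,c3) = Be
(r2,c3) = Li
(r4,c6) = He
(r5,c1) = Li
(r6,c2) = He
(r2,c6) = B
(r3,c2) = H
(r4,c5) = H
(r2,c2) = Be
(r2,c4) = C
(r2,c5) = He
(r3,c1) = He
(r4,c1) = C
(r4,c4) = Be
(r2,c1) = H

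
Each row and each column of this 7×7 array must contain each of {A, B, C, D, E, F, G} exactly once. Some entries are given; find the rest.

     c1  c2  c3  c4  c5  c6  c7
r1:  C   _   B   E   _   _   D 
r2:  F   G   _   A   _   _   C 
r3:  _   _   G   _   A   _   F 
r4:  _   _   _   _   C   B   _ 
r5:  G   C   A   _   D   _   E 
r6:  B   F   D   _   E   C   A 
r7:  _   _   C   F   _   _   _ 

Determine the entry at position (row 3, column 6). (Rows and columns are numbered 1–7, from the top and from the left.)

row 1 has {B,C,D,E}; column 2 has {C,F,G} — only A is left for (r1,c2).
row 2 has {A,C,F,G}; column 3 has {A,B,C,D,G} — only E is left for (r2,c3).
row 2 has {A,C,E,F,G}; column 5 has {A,C,D,E} — only B is left for (r2,c5).
row 2 has {A,B,C,E,F,G}; column 6 has {B,C} — only D is left for (r2,c6).
row 3 has {A,F,G}; column 6 has {B,C,D} — only E is left for (r3,c6).

E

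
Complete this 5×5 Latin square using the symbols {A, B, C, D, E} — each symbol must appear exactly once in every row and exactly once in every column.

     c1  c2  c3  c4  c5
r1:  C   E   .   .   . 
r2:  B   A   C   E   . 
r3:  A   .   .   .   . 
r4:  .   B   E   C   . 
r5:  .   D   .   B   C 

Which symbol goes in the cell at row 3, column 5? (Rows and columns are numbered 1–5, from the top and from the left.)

row 2 has {A,B,C,E}; column 5 has {C} — only D is left for (r2,c5).
row 3 has {A}; column 2 has {A,B,D,E} — only C is left for (r3,c2).
row 3 has {A,C}; column 4 has {B,C,E} — only D is left for (r3,c4).
row 4 has {B,C,E}; column 1 has {A,B,C} — only D is left for (r4,c1).
row 4 has {B,C,D,E}; column 5 has {C,D} — only A is left for (r4,c5).
row 5 has {B,C,D}; column 1 has {A,B,C,D} — only E is left for (r5,c1).
row 5 has {B,C,D,E}; column 3 has {C,E} — only A is left for (r5,c3).
row 1 has {C,E}; column 4 has {B,C,D,E} — only A is left for (r1,c4).
row 1 has {A,C,E}; column 5 has {A,C,D} — only B is left for (r1,c5).
row 3 has {A,C,D}; column 3 has {A,C,E} — only B is left for (r3,c3).
row 3 has {A,B,C,D}; column 5 has {A,B,C,D} — only E is left for (r3,c5).

E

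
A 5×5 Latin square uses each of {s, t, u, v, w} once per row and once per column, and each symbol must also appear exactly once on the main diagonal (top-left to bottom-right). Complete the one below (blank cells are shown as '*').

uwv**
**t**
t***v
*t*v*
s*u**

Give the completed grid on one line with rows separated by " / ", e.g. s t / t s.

u w v t s / v s t u w / t u w s v / w t s v u / s v u w t

row 2 has {t}; column 2 has {t,w}; the diagonal has {u,v} — only s is left for (r2,c2).
row 3 has {t,v}; column 2 has {s,t,w} — only u is left for (r3,c2).
row 3 has {t,u,v}; column 3 has {t,u,v}; the diagonal has {s,u,v} — only w is left for (r3,c3).
row 3 has {t,u,v,w}; column 4 has {v} — only s is left for (r3,c4).
row 4 has {t,v}; column 1 has {s,t,u} — only w is left for (r4,c1).
row 4 has {t,v,w}; column 3 has {t,u,v,w} — only s is left for (r4,c3).
row 4 has {s,t,v,w}; column 5 has {v} — only u is left for (r4,c5).
row 5 has {s,u}; column 2 has {s,t,u,w} — only v is left for (r5,c2).
row 5 has {s,u,v}; column 5 has {u,v}; the diagonal has {s,u,v,w} — only t is left for (r5,c5).
row 1 has {u,v,w}; column 4 has {s,v} — only t is left for (r1,c4).
row 1 has {t,u,v,w}; column 5 has {t,u,v} — only s is left for (r1,c5).
row 2 has {s,t}; column 1 has {s,t,u,w} — only v is left for (r2,c1).
row 2 has {s,t,v}; column 5 has {s,t,u,v} — only w is left for (r2,c5).
row 5 has {s,t,u,v}; column 4 has {s,t,v} — only w is left for (r5,c4).
row 2 has {s,t,v,w}; column 4 has {s,t,v,w} — only u is left for (r2,c4).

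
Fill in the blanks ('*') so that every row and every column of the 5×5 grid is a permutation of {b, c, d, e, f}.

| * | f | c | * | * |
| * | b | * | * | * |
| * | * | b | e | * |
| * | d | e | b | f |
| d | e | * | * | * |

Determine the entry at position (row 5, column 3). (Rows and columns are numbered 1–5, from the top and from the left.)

(r1,c4): row 1 has {c,f}; column 4 has {b,e}, so it must be d.
(r3,c2): row 3 has {b,e}; column 2 has {b,d,e,f}, so it must be c.
(r3,c5): row 3 has {b,c,e}; column 5 has {f}, so it must be d.
(r4,c1): row 4 has {b,d,e,f}; column 1 has {d}, so it must be c.
(r5,c3): row 5 has {d,e}; column 3 has {b,c,e}, so it must be f.

f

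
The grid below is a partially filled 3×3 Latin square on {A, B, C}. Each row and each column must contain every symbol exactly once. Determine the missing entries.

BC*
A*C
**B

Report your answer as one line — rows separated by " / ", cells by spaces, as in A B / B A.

row 1 has {B,C}; column 3 has {B,C} — only A is left for (r1,c3).
row 2 has {A,C}; column 2 has {C} — only B is left for (r2,c2).
row 3 has {B}; column 1 has {A,B} — only C is left for (r3,c1).
row 3 has {B,C}; column 2 has {B,C} — only A is left for (r3,c2).

B C A / A B C / C A B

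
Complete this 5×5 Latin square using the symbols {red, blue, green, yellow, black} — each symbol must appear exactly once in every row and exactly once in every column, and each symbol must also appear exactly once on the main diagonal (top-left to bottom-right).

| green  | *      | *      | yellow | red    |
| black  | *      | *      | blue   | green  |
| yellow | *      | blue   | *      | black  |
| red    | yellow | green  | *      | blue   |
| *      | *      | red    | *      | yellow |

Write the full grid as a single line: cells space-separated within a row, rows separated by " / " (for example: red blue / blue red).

Cell (r1,c3): row 1 has {red,green,yellow}; column 3 has {red,blue,green} → black.
Cell (r2,c2): row 2 has {blue,green,black}; column 2 has {yellow}; the diagonal has {blue,green,yellow} → red.
Cell (r2,c3): row 2 has {red,blue,green,black}; column 3 has {red,blue,green,black} → yellow.
Cell (r3,c2): row 3 has {blue,yellow,black}; column 2 has {red,yellow} → green.
Cell (r3,c4): row 3 has {blue,green,yellow,black}; column 4 has {blue,yellow} → red.
Cell (r4,c4): row 4 has {red,blue,green,yellow}; column 4 has {red,blue,yellow}; the diagonal has {red,blue,green,yellow} → black.
Cell (r5,c1): row 5 has {red,yellow}; column 1 has {red,green,yellow,black} → blue.
Cell (r5,c2): row 5 has {red,blue,yellow}; column 2 has {red,green,yellow} → black.
Cell (r5,c4): row 5 has {red,blue,yellow,black}; column 4 has {red,blue,yellow,black} → green.
Cell (r1,c2): row 1 has {red,green,yellow,black}; column 2 has {red,green,yellow,black} → blue.

green blue black yellow red / black red yellow blue green / yellow green blue red black / red yellow green black blue / blue black red green yellow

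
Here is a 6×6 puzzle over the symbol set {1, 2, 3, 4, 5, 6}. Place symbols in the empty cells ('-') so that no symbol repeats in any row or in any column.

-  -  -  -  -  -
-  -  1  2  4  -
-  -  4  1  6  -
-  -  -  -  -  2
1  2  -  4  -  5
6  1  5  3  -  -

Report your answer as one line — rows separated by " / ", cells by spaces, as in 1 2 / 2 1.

3 4 2 6 5 1 / 5 3 1 2 4 6 / 2 5 4 1 6 3 / 4 6 3 5 1 2 / 1 2 6 4 3 5 / 6 1 5 3 2 4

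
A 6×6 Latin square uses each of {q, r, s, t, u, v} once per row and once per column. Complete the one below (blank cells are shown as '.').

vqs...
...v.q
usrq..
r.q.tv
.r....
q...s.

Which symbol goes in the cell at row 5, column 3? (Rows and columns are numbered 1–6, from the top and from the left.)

(r3,c5): row 3 has {q,r,s,u}; column 5 has {s,t}, so it must be v.
(r3,c6): row 3 has {q,r,s,u,v}; column 6 has {q,v}, so it must be t.
(r4,c2): row 4 has {q,r,t,v}; column 2 has {q,r,s}, so it must be u.
(r4,c4): row 4 has {q,r,t,u,v}; column 4 has {q,v}, so it must be s.
(r2,c2): row 2 has {q,v}; column 2 has {q,r,s,u}, so it must be t.
(r2,c3): row 2 has {q,t,v}; column 3 has {q,r,s}, so it must be u.
(r2,c5): row 2 has {q,t,u,v}; column 5 has {s,t,v}, so it must be r.
(r6,c2): row 6 has {q,s}; column 2 has {q,r,s,t,u}, so it must be v.
(r6,c3): row 6 has {q,s,v}; column 3 has {q,r,s,u}, so it must be t.
(r1,c5): row 1 has {q,s,v}; column 5 has {r,s,t,v}, so it must be u.
(r1,c6): row 1 has {q,s,u,v}; column 6 has {q,t,v}, so it must be r.
(r2,c1): row 2 has {q,r,t,u,v}; column 1 has {q,r,u,v}, so it must be s.
(r5,c1): row 5 has {r}; column 1 has {q,r,s,u,v}, so it must be t.
(r5,c3): row 5 has {r,t}; column 3 has {q,r,s,t,u}, so it must be v.

v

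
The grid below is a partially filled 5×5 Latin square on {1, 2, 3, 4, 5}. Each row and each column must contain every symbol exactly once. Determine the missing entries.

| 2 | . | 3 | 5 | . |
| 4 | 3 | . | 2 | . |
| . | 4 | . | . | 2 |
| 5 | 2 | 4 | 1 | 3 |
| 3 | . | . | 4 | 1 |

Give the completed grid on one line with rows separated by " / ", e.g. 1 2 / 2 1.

2 1 3 5 4 / 4 3 1 2 5 / 1 4 5 3 2 / 5 2 4 1 3 / 3 5 2 4 1

At row 1, column 2: row 1 has {2,3,5}; column 2 has {2,3,4}; that leaves 1.
At row 1, column 5: row 1 has {1,2,3,5}; column 5 has {1,2,3}; that leaves 4.
At row 2, column 5: row 2 has {2,3,4}; column 5 has {1,2,3,4}; that leaves 5.
At row 3, column 1: row 3 has {2,4}; column 1 has {2,3,4,5}; that leaves 1.
At row 3, column 3: row 3 has {1,2,4}; column 3 has {3,4}; that leaves 5.
At row 3, column 4: row 3 has {1,2,4,5}; column 4 has {1,2,4,5}; that leaves 3.
At row 5, column 2: row 5 has {1,3,4}; column 2 has {1,2,3,4}; that leaves 5.
At row 5, column 3: row 5 has {1,3,4,5}; column 3 has {3,4,5}; that leaves 2.
At row 2, column 3: row 2 has {2,3,4,5}; column 3 has {2,3,4,5}; that leaves 1.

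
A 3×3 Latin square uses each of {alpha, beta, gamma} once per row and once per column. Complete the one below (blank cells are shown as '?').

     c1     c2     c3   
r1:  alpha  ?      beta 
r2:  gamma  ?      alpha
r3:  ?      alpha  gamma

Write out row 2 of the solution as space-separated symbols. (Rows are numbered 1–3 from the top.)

gamma beta alpha

(r1,c2) = gamma
(r2,c2) = beta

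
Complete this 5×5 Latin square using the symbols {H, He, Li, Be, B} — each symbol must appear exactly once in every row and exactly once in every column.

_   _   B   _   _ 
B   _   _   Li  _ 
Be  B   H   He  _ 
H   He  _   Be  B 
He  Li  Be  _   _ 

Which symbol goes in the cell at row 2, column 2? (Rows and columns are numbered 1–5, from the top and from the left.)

H

At row 1, column 1: row 1 has {B}; column 1 has {H,He,Be,B}; that leaves Li.
At row 1, column 4: row 1 has {Li,B}; column 4 has {He,Li,Be}; that leaves H.
At row 2, column 3: row 2 has {Li,B}; column 3 has {H,Be,B}; that leaves He.
At row 3, column 5: row 3 has {H,He,Be,B}; column 5 has {B}; that leaves Li.
At row 4, column 3: row 4 has {H,He,Be,B}; column 3 has {H,He,Be,B}; that leaves Li.
At row 5, column 4: row 5 has {He,Li,Be}; column 4 has {H,He,Li,Be}; that leaves B.
At row 5, column 5: row 5 has {He,Li,Be,B}; column 5 has {Li,B}; that leaves H.
At row 1, column 2: row 1 has {H,Li,B}; column 2 has {He,Li,B}; that leaves Be.
At row 1, column 5: row 1 has {H,Li,Be,B}; column 5 has {H,Li,B}; that leaves He.
At row 2, column 2: row 2 has {He,Li,B}; column 2 has {He,Li,Be,B}; that leaves H.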